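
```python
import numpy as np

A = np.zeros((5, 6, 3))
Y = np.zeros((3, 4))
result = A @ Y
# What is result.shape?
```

(5, 6, 4)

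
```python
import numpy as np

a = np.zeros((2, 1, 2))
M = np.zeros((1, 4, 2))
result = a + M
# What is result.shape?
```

(2, 4, 2)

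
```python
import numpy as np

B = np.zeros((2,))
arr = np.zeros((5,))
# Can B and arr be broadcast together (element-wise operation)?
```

No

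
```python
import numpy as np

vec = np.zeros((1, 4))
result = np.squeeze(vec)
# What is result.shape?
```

(4,)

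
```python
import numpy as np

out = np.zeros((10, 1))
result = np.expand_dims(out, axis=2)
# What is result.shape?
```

(10, 1, 1)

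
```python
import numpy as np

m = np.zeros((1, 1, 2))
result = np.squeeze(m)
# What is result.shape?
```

(2,)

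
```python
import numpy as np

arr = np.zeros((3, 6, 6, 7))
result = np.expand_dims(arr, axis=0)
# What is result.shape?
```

(1, 3, 6, 6, 7)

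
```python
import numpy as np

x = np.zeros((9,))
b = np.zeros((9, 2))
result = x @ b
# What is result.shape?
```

(2,)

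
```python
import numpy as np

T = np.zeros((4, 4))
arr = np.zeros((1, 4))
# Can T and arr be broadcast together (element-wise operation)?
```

Yes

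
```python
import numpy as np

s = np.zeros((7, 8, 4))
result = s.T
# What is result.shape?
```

(4, 8, 7)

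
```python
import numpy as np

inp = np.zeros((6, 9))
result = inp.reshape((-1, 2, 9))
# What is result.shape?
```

(3, 2, 9)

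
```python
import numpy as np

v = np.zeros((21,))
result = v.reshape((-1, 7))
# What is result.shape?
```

(3, 7)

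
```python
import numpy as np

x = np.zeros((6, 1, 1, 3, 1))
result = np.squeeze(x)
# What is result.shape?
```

(6, 3)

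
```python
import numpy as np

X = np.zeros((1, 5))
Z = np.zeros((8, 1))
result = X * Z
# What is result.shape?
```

(8, 5)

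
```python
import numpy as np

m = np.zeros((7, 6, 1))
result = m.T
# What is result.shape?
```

(1, 6, 7)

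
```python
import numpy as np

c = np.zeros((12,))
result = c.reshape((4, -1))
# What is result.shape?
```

(4, 3)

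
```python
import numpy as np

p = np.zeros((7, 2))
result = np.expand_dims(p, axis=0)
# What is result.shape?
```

(1, 7, 2)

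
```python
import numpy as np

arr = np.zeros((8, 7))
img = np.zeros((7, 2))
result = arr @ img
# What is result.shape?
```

(8, 2)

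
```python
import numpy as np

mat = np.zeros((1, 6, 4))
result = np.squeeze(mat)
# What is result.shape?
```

(6, 4)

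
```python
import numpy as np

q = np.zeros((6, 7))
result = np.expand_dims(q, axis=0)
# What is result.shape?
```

(1, 6, 7)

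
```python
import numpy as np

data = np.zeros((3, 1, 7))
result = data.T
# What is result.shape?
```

(7, 1, 3)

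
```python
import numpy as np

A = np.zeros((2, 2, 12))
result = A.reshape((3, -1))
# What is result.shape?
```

(3, 16)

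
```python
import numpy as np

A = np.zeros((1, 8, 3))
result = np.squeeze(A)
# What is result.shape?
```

(8, 3)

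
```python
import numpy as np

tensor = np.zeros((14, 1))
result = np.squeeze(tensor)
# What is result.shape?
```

(14,)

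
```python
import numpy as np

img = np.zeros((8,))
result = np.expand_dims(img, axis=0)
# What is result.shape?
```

(1, 8)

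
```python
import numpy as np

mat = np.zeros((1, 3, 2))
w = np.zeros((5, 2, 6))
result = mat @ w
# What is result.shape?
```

(5, 3, 6)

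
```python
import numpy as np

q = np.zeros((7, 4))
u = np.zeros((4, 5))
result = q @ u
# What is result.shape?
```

(7, 5)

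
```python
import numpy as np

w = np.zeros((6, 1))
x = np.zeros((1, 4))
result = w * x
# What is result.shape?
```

(6, 4)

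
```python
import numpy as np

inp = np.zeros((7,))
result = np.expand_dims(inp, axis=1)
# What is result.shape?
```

(7, 1)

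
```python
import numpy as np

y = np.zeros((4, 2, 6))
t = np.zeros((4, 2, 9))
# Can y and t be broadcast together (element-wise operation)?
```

No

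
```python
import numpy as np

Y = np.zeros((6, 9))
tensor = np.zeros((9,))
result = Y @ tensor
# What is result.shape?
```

(6,)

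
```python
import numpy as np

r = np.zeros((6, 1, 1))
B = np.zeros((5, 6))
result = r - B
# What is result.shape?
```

(6, 5, 6)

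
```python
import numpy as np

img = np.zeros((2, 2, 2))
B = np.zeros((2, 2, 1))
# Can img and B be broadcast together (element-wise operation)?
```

Yes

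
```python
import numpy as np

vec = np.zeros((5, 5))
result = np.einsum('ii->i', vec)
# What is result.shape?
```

(5,)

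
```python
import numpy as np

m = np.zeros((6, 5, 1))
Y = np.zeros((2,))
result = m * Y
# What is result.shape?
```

(6, 5, 2)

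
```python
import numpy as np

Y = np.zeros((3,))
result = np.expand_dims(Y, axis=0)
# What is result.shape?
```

(1, 3)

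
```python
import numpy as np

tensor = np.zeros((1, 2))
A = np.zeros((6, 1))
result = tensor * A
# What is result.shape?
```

(6, 2)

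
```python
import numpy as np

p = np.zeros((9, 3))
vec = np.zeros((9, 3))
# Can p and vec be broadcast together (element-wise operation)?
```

Yes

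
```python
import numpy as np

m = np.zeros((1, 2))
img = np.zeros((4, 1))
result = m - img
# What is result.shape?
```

(4, 2)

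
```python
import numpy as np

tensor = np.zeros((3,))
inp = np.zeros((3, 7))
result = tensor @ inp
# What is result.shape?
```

(7,)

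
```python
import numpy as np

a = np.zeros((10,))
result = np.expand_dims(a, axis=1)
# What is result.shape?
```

(10, 1)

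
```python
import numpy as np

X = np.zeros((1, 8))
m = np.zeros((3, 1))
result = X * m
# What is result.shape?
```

(3, 8)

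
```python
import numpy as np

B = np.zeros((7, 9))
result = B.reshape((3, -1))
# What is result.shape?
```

(3, 21)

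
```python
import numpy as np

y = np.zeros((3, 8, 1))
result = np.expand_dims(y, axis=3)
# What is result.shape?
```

(3, 8, 1, 1)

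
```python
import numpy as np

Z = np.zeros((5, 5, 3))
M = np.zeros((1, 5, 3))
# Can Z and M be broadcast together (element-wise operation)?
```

Yes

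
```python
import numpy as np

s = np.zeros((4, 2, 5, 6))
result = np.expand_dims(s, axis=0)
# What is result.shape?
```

(1, 4, 2, 5, 6)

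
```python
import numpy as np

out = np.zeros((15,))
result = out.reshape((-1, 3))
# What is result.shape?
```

(5, 3)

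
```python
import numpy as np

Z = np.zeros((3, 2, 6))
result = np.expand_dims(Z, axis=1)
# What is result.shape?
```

(3, 1, 2, 6)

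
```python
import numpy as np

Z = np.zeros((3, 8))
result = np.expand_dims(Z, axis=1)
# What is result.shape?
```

(3, 1, 8)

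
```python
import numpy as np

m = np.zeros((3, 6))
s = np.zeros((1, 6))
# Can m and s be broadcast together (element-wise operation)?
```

Yes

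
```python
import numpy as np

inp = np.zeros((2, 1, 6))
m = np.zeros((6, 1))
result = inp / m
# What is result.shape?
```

(2, 6, 6)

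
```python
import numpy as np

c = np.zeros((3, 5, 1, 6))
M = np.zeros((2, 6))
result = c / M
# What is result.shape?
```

(3, 5, 2, 6)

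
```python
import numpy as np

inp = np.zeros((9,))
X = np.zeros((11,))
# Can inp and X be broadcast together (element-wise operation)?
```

No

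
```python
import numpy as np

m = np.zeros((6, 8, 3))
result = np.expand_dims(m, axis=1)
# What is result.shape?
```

(6, 1, 8, 3)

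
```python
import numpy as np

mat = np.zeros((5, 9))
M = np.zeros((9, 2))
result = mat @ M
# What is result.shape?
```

(5, 2)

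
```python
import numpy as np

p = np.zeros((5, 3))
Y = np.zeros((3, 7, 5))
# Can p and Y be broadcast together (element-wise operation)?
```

No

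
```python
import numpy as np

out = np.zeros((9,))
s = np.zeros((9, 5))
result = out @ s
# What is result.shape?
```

(5,)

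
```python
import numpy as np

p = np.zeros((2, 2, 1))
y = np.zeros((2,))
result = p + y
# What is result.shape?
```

(2, 2, 2)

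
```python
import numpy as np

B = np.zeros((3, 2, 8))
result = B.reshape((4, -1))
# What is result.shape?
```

(4, 12)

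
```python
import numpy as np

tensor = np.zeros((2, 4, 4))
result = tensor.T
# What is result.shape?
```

(4, 4, 2)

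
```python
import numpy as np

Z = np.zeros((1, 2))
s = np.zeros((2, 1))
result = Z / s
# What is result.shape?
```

(2, 2)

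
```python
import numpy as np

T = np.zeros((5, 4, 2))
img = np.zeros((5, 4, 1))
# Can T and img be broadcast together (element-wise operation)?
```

Yes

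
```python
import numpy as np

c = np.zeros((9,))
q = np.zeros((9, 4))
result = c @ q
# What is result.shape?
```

(4,)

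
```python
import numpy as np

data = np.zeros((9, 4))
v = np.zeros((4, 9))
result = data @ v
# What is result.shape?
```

(9, 9)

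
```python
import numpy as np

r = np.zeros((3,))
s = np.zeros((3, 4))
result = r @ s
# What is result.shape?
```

(4,)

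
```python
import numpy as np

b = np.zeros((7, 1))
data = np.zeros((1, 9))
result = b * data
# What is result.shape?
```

(7, 9)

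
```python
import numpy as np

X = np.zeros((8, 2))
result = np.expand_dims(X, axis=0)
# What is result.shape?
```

(1, 8, 2)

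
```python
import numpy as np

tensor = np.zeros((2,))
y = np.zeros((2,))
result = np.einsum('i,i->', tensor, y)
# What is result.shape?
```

()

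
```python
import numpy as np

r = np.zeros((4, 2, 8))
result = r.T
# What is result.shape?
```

(8, 2, 4)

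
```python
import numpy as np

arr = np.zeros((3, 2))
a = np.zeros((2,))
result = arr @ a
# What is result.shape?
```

(3,)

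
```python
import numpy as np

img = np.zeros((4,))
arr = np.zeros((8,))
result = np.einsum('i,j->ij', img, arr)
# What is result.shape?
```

(4, 8)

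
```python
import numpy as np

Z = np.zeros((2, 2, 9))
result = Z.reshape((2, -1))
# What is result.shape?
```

(2, 18)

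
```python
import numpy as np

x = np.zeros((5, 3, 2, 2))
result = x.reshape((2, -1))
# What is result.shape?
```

(2, 30)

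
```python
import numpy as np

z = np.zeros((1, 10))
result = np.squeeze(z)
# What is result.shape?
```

(10,)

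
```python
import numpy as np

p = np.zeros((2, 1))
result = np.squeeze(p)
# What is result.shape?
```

(2,)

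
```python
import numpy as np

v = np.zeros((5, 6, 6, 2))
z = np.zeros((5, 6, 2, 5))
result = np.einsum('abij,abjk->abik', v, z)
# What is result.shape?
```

(5, 6, 6, 5)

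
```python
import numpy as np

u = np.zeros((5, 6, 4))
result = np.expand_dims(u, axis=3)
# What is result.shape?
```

(5, 6, 4, 1)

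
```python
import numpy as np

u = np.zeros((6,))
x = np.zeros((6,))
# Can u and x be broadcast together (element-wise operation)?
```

Yes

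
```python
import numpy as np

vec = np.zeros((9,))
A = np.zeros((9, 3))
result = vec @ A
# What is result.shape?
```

(3,)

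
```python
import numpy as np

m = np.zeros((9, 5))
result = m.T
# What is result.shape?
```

(5, 9)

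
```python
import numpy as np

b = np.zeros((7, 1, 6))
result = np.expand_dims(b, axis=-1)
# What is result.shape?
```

(7, 1, 6, 1)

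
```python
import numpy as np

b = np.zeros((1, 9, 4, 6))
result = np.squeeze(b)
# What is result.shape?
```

(9, 4, 6)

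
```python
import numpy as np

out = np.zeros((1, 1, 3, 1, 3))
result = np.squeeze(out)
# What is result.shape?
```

(3, 3)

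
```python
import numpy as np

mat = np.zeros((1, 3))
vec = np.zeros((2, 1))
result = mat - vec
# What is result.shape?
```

(2, 3)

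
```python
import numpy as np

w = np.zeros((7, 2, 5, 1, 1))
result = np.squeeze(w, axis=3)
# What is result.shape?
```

(7, 2, 5, 1)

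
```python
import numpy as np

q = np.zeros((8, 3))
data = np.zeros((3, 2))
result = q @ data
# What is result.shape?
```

(8, 2)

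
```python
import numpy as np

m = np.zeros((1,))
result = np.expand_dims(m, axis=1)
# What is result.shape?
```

(1, 1)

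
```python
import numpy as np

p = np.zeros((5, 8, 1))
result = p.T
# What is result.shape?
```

(1, 8, 5)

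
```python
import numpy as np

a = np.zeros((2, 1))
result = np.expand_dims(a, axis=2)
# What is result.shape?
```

(2, 1, 1)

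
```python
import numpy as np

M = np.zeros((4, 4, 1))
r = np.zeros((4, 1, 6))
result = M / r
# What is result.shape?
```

(4, 4, 6)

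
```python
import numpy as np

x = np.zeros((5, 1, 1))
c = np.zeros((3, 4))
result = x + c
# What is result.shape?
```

(5, 3, 4)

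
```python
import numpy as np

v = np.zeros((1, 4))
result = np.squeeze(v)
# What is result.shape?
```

(4,)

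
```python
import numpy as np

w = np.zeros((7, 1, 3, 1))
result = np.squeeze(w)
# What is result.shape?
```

(7, 3)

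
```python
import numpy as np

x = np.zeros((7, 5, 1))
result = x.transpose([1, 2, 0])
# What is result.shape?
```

(5, 1, 7)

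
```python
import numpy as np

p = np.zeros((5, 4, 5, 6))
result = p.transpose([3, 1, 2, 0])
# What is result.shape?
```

(6, 4, 5, 5)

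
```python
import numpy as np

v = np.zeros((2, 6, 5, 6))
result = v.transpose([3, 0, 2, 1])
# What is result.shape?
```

(6, 2, 5, 6)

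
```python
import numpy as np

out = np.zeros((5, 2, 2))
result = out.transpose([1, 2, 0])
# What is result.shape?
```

(2, 2, 5)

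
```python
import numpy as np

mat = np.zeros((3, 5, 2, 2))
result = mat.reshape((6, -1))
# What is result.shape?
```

(6, 10)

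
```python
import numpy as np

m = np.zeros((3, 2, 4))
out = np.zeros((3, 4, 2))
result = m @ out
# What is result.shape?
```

(3, 2, 2)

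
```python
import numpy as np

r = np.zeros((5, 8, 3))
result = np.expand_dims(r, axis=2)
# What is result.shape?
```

(5, 8, 1, 3)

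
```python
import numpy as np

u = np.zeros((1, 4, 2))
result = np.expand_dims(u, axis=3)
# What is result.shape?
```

(1, 4, 2, 1)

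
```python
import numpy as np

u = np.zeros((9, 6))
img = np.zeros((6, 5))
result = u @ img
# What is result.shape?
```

(9, 5)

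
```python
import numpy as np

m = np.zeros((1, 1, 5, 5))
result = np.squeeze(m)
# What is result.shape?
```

(5, 5)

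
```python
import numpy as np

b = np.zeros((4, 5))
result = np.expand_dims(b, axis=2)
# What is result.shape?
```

(4, 5, 1)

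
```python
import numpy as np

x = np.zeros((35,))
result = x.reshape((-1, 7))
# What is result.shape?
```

(5, 7)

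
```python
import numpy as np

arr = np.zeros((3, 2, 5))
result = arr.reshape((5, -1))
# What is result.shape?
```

(5, 6)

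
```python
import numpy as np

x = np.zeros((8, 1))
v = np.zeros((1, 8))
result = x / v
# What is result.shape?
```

(8, 8)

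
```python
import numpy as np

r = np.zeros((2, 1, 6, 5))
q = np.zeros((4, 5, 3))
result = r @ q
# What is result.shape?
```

(2, 4, 6, 3)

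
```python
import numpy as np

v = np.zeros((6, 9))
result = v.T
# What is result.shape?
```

(9, 6)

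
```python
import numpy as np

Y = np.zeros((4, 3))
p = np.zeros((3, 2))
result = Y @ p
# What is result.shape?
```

(4, 2)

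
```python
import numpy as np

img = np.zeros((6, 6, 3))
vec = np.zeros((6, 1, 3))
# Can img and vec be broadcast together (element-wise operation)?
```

Yes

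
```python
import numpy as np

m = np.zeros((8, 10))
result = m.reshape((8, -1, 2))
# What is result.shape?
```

(8, 5, 2)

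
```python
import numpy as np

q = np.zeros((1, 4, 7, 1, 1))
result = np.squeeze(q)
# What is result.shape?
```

(4, 7)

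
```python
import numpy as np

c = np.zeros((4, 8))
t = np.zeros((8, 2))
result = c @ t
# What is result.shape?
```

(4, 2)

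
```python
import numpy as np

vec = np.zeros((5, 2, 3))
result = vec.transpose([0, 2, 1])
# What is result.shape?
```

(5, 3, 2)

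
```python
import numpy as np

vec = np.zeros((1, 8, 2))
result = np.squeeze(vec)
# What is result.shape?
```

(8, 2)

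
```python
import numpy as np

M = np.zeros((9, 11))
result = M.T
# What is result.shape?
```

(11, 9)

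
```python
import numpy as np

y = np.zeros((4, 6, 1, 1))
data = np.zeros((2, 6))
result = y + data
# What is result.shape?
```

(4, 6, 2, 6)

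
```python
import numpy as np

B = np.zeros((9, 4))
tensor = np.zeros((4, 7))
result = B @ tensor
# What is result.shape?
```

(9, 7)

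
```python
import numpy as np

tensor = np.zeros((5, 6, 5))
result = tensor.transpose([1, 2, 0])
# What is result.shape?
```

(6, 5, 5)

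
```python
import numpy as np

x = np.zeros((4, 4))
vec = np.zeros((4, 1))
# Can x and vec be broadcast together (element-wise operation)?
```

Yes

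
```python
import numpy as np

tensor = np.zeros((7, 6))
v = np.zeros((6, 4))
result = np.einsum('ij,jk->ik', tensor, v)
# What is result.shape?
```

(7, 4)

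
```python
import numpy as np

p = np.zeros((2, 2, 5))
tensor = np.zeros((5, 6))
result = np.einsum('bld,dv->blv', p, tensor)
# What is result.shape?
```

(2, 2, 6)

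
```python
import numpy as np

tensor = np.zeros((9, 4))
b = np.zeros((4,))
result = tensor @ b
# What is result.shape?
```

(9,)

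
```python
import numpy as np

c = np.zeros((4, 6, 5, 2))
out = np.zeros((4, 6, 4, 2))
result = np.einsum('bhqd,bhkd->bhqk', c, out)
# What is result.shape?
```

(4, 6, 5, 4)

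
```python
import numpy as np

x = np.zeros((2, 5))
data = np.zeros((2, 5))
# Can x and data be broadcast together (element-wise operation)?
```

Yes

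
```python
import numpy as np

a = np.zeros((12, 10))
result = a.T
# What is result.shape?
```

(10, 12)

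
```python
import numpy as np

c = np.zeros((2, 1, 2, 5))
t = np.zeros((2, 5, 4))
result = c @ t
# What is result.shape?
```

(2, 2, 2, 4)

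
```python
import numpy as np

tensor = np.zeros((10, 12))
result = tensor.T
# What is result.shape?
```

(12, 10)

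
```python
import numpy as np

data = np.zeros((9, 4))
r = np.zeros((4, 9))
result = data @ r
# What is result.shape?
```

(9, 9)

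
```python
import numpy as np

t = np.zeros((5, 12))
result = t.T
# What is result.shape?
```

(12, 5)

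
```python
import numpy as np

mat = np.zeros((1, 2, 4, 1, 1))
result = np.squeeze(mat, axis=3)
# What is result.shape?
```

(1, 2, 4, 1)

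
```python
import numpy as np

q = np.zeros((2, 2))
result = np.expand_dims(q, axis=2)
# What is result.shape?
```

(2, 2, 1)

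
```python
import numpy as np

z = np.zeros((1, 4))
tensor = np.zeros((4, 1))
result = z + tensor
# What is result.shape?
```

(4, 4)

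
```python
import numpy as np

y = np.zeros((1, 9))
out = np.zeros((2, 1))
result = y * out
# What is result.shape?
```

(2, 9)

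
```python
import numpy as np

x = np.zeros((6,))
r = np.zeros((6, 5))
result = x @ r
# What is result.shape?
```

(5,)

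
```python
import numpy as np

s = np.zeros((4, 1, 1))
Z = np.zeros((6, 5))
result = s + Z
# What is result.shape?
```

(4, 6, 5)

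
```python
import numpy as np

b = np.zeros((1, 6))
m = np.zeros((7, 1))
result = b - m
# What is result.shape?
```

(7, 6)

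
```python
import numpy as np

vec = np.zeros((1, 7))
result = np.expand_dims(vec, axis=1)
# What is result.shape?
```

(1, 1, 7)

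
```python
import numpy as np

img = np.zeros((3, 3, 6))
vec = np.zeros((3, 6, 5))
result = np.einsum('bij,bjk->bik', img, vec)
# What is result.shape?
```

(3, 3, 5)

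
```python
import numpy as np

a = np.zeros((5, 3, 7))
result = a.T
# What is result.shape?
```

(7, 3, 5)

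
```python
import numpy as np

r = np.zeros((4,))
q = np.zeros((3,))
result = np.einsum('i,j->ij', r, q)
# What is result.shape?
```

(4, 3)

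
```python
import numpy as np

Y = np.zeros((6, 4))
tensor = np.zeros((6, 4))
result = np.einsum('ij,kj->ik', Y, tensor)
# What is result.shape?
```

(6, 6)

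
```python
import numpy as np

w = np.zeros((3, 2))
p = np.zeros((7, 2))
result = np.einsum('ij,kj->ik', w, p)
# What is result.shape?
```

(3, 7)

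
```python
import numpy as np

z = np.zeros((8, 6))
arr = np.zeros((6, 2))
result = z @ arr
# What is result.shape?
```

(8, 2)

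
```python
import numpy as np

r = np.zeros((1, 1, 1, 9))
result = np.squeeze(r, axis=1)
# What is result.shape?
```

(1, 1, 9)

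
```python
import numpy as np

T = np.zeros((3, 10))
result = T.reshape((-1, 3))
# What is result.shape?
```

(10, 3)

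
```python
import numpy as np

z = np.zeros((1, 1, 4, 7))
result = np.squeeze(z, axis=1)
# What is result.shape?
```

(1, 4, 7)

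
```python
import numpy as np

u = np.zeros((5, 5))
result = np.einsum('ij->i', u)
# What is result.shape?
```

(5,)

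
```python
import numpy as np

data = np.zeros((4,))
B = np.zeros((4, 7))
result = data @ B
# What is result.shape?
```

(7,)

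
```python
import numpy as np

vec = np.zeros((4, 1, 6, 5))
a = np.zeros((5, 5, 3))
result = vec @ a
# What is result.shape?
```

(4, 5, 6, 3)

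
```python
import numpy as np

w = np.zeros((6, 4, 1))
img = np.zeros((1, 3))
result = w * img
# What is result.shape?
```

(6, 4, 3)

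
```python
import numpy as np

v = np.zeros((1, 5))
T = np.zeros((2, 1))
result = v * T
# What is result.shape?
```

(2, 5)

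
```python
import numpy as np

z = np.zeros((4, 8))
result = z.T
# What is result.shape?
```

(8, 4)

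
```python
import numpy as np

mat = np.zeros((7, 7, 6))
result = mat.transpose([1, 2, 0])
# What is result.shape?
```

(7, 6, 7)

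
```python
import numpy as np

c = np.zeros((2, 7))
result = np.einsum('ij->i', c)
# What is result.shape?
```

(2,)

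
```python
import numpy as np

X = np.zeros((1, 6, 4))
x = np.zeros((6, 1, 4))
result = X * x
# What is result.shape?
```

(6, 6, 4)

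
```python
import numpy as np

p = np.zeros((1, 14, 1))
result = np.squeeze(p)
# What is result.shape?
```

(14,)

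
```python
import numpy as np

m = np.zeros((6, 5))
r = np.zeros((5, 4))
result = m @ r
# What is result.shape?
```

(6, 4)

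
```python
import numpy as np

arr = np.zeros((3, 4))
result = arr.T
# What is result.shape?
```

(4, 3)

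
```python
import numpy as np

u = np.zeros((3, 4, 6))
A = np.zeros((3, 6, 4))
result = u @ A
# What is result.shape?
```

(3, 4, 4)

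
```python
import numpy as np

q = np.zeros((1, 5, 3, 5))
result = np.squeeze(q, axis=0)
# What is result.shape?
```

(5, 3, 5)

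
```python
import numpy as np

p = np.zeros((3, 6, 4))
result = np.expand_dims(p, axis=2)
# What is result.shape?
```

(3, 6, 1, 4)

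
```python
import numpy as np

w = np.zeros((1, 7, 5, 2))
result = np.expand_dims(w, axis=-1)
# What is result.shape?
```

(1, 7, 5, 2, 1)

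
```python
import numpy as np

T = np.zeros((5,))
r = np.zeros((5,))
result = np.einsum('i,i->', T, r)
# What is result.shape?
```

()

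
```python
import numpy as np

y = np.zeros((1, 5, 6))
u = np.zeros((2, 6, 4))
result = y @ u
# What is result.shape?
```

(2, 5, 4)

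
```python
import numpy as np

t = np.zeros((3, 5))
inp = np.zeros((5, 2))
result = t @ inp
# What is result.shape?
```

(3, 2)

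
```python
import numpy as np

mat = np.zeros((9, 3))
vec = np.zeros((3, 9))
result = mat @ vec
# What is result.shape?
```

(9, 9)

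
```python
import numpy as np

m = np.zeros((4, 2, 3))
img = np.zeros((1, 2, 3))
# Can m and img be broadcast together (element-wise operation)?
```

Yes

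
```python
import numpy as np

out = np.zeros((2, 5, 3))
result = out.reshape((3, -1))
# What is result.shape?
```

(3, 10)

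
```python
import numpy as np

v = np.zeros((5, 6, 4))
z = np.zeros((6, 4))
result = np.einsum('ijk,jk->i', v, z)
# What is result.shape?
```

(5,)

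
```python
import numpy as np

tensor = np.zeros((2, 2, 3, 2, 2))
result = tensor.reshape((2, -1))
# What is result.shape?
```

(2, 24)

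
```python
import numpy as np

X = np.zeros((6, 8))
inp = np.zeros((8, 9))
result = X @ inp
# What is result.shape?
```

(6, 9)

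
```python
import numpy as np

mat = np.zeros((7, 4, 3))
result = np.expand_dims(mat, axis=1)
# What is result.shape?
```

(7, 1, 4, 3)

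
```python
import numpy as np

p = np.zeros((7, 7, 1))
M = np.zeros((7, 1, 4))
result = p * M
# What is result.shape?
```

(7, 7, 4)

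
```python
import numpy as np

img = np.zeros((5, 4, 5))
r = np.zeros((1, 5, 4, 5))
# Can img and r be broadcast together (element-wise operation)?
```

Yes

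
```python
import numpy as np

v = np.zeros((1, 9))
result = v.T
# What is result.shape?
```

(9, 1)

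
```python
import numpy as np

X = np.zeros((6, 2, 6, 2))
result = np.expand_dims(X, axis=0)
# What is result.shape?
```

(1, 6, 2, 6, 2)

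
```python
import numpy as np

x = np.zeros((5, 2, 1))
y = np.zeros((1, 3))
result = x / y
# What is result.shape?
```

(5, 2, 3)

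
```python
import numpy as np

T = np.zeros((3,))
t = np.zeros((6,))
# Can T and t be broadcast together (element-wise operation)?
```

No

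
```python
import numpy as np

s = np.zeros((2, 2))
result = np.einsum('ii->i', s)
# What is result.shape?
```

(2,)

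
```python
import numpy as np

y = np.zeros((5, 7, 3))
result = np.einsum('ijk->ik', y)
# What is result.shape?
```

(5, 3)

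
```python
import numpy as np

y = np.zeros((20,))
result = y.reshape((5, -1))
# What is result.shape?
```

(5, 4)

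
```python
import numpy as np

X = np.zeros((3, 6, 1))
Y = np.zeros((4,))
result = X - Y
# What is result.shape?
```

(3, 6, 4)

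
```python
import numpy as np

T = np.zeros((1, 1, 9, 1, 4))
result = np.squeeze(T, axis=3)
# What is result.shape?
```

(1, 1, 9, 4)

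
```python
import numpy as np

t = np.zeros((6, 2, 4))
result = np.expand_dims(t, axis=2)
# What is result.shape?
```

(6, 2, 1, 4)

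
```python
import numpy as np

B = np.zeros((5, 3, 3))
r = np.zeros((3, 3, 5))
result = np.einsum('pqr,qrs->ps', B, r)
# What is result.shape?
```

(5, 5)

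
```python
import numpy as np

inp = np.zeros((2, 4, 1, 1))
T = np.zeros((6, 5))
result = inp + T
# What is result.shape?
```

(2, 4, 6, 5)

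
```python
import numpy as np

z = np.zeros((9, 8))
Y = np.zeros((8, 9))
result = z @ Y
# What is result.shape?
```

(9, 9)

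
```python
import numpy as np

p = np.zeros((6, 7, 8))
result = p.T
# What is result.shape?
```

(8, 7, 6)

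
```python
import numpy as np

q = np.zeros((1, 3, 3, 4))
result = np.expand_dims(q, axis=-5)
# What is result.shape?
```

(1, 1, 3, 3, 4)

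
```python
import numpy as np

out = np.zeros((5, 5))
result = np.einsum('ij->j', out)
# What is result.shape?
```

(5,)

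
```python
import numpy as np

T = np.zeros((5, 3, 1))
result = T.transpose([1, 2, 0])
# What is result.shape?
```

(3, 1, 5)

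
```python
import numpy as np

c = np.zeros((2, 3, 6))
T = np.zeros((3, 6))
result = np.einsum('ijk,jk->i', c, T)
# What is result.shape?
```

(2,)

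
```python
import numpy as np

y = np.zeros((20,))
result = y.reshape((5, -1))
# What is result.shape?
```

(5, 4)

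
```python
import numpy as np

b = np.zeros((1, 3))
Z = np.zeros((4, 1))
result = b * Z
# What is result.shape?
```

(4, 3)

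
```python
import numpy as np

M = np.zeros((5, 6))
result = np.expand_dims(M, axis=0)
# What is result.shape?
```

(1, 5, 6)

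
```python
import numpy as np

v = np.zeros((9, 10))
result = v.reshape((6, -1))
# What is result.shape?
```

(6, 15)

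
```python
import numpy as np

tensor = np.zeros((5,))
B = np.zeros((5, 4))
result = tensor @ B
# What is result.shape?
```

(4,)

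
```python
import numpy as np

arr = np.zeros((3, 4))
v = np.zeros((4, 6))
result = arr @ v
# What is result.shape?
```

(3, 6)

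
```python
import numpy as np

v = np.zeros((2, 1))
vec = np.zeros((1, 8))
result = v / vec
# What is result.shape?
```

(2, 8)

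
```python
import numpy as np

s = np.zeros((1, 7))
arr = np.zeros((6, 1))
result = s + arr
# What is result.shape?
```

(6, 7)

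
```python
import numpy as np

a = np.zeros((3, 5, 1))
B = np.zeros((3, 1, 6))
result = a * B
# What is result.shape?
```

(3, 5, 6)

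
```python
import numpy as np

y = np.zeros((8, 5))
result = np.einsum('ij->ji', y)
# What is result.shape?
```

(5, 8)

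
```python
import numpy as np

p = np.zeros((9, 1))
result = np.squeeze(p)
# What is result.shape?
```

(9,)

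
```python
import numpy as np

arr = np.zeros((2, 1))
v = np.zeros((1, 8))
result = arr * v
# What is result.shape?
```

(2, 8)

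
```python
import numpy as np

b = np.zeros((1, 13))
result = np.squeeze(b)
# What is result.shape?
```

(13,)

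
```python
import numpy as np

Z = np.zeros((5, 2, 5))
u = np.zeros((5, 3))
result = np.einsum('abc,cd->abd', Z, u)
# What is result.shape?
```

(5, 2, 3)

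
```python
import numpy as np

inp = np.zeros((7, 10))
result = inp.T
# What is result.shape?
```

(10, 7)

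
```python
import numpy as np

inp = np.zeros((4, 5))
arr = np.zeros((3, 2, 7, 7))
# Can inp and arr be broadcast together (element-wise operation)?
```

No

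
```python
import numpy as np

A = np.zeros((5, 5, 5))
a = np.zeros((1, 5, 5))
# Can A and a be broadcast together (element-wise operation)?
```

Yes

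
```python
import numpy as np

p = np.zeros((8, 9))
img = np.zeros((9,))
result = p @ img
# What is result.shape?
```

(8,)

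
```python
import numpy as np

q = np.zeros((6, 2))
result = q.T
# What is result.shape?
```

(2, 6)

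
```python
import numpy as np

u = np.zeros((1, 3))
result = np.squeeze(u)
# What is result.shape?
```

(3,)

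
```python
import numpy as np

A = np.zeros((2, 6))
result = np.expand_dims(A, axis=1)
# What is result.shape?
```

(2, 1, 6)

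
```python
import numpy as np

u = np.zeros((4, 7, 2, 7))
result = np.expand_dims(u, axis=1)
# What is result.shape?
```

(4, 1, 7, 2, 7)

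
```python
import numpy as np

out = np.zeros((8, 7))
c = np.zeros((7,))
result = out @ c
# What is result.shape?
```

(8,)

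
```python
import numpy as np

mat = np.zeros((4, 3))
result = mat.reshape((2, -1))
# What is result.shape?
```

(2, 6)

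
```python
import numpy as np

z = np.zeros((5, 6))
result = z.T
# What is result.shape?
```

(6, 5)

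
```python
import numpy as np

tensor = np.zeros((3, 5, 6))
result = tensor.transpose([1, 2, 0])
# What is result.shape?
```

(5, 6, 3)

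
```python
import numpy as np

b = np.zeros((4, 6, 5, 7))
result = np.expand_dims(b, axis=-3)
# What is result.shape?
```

(4, 6, 1, 5, 7)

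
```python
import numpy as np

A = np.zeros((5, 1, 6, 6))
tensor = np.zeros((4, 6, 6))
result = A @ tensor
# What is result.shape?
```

(5, 4, 6, 6)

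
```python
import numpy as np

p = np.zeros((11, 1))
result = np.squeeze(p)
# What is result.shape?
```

(11,)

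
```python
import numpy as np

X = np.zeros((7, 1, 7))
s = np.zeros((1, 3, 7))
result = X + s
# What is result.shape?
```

(7, 3, 7)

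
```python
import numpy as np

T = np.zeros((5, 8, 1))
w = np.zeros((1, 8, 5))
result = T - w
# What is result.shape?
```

(5, 8, 5)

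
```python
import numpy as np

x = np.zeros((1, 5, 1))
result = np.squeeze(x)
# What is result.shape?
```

(5,)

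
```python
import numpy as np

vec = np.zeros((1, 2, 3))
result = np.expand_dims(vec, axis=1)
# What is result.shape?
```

(1, 1, 2, 3)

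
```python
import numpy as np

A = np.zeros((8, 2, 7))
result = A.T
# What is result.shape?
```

(7, 2, 8)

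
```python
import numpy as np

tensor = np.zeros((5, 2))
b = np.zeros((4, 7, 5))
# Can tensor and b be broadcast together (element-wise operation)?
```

No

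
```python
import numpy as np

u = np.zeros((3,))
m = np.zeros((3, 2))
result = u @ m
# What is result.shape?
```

(2,)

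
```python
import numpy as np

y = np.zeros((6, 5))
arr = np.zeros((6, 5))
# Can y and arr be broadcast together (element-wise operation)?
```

Yes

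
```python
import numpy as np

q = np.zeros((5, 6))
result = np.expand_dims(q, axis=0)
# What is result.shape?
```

(1, 5, 6)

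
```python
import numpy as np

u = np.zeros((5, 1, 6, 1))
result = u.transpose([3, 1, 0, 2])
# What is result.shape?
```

(1, 1, 5, 6)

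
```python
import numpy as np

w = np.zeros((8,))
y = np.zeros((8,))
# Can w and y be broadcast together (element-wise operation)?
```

Yes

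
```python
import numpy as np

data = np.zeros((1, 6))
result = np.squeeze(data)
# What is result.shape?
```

(6,)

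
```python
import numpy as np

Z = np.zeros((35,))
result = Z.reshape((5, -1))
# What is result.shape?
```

(5, 7)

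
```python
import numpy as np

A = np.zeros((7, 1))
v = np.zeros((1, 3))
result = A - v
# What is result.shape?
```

(7, 3)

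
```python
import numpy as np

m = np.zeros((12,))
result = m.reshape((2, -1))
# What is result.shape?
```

(2, 6)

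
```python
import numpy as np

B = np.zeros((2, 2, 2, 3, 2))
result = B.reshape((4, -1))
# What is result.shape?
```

(4, 12)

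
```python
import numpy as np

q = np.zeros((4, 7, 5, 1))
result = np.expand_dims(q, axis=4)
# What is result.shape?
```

(4, 7, 5, 1, 1)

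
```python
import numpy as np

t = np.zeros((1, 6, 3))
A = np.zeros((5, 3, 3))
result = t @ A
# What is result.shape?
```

(5, 6, 3)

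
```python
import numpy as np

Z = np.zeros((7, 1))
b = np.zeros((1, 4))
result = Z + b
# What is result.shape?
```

(7, 4)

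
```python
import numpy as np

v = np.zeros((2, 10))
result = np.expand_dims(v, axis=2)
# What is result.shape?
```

(2, 10, 1)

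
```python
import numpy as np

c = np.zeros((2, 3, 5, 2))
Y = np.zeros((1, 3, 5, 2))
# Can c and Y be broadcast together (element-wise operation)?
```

Yes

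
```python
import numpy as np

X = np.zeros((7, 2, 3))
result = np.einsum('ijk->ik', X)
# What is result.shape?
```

(7, 3)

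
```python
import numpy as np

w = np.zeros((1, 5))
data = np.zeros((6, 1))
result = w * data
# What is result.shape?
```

(6, 5)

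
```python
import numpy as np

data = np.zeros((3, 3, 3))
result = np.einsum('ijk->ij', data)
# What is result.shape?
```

(3, 3)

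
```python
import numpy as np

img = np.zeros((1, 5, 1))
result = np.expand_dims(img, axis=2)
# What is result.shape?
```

(1, 5, 1, 1)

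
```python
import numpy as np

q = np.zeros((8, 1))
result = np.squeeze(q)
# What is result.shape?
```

(8,)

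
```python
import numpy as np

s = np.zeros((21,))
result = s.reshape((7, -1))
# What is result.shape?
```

(7, 3)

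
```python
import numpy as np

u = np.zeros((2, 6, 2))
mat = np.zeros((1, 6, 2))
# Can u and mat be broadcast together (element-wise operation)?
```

Yes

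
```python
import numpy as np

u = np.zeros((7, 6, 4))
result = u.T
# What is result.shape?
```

(4, 6, 7)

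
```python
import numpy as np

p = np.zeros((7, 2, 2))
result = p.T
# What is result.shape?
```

(2, 2, 7)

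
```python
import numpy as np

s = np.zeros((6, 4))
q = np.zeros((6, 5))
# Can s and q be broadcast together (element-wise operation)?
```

No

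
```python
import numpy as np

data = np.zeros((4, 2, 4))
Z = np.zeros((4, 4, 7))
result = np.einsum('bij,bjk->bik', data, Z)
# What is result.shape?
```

(4, 2, 7)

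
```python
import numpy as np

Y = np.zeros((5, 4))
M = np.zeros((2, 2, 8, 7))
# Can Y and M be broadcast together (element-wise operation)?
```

No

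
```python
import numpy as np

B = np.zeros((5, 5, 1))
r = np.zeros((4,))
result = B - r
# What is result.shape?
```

(5, 5, 4)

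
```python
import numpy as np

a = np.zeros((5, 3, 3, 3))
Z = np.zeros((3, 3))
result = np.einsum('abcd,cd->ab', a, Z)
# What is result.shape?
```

(5, 3)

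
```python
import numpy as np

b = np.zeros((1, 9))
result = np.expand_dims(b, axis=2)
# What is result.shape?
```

(1, 9, 1)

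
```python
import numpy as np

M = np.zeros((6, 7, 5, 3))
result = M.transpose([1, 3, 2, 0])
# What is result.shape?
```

(7, 3, 5, 6)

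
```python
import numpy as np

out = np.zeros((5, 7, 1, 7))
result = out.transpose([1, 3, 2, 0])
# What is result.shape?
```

(7, 7, 1, 5)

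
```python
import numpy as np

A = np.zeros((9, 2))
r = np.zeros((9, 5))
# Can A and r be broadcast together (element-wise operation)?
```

No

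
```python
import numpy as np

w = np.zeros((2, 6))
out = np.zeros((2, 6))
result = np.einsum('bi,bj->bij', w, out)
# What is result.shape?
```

(2, 6, 6)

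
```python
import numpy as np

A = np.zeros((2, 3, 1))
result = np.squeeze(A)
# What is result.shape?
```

(2, 3)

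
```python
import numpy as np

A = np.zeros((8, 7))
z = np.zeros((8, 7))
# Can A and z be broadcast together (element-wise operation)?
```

Yes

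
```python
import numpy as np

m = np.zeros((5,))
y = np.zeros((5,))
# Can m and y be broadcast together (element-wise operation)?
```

Yes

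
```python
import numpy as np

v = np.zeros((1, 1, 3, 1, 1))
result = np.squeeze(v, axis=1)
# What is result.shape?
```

(1, 3, 1, 1)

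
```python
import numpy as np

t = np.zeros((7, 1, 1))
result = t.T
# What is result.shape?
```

(1, 1, 7)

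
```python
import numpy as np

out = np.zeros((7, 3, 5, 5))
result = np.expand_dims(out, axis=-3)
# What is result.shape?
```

(7, 3, 1, 5, 5)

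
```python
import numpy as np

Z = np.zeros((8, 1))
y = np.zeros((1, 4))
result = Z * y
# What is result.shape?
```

(8, 4)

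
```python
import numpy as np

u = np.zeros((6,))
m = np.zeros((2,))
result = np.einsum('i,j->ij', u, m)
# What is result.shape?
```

(6, 2)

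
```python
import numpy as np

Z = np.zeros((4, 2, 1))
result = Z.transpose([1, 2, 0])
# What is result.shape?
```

(2, 1, 4)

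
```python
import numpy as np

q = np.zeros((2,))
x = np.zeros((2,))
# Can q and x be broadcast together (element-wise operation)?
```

Yes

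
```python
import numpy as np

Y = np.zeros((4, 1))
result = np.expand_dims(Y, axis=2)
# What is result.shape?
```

(4, 1, 1)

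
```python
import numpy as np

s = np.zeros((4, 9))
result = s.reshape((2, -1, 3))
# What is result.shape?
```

(2, 6, 3)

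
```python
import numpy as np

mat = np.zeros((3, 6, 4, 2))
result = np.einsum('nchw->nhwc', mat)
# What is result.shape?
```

(3, 4, 2, 6)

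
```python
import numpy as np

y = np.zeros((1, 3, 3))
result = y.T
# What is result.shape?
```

(3, 3, 1)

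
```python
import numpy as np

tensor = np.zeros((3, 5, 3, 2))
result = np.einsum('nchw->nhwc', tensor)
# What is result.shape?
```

(3, 3, 2, 5)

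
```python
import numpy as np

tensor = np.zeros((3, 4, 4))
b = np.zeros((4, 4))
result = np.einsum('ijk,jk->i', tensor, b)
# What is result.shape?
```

(3,)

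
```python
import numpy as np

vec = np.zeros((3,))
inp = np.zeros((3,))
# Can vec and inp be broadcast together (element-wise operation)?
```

Yes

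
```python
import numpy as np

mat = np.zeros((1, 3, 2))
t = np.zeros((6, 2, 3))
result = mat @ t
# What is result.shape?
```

(6, 3, 3)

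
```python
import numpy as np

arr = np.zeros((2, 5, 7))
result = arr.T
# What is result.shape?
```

(7, 5, 2)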